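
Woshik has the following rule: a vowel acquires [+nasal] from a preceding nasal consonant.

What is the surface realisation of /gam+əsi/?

/ə/ sits next to the nasal /m/ and is therefore nasalised to [ə̃].

[gamə̃si]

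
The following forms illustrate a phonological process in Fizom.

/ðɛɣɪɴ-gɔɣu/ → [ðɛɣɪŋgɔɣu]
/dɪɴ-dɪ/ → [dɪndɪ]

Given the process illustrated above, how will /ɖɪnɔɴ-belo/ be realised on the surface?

[ɖɪnɔmbelo]

The data show regressive place assimilation: /ɴ/ → [ŋ] before /g/; /ɴ/ → [n] before /d/. In each pair only place changes, matching the following consonant, while manner and voice stay constant.
The rule targets /ɴ/ (voiced uvular nasal), which sits before the trigger /b/ (bilabial).
The voiced bilabial nasal is [m], so /ɴ/ → [m].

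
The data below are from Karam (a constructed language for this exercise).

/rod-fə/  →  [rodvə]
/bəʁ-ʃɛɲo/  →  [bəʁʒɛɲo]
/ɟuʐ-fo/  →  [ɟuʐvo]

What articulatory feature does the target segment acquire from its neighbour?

Comparing underlying and surface forms, /f/ → [v] is the alternation; the neighbouring /d/ is constant.
The change voiceless → voiced matches the voicing of the preceding /d/, identifying this as voicing assimilation.
The other alternating forms pattern the same way: /ʃ/ → [ʒ] after /ʁ/ (voiceless → voiced, matching voiced); /f/ → [v] after /ʐ/ (voiceless → voiced, matching voiced) — only voicing changes, and always toward the preceding segment.

voicing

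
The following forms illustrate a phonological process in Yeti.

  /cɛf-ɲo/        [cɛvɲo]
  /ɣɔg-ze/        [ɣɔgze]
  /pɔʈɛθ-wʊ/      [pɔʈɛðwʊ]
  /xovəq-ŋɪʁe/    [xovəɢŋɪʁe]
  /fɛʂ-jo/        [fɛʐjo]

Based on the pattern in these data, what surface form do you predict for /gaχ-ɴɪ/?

The data show regressive voicing assimilation: /f/ → [v] before /ɲ/; /θ/ → [ð] before /w/; /q/ → [ɢ] before /ŋ/; /ʂ/ → [ʐ] before /j/. In each pair only voicing changes, matching the following consonant, while place and manner stay constant.
No alternation appears in [ɣɔgze]: there the adjacent consonants already agree in voicing (/g/ and /z/ are both voiced), so this form is consistent with the same rule.
/χ/ is a voiceless uvular fricative. The following trigger /ɴ/ is voiced, so /χ/ must become voiced as well.
The voiced uvular fricative is [ʁ], so /χ/ → [ʁ].

[gaʁɴɪ]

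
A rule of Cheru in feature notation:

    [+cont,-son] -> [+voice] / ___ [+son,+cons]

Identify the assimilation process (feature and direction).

regressive voicing assimilation

The target ([+cont,-son], fricatives) acquires [+voice] next to a sonorant consonant ([+son,+cons]) — it takes on the voicing of its neighbour, so the feature that spreads is voicing.
Since the environment is written after the underscore, the trigger follows the target; the direction is regressive.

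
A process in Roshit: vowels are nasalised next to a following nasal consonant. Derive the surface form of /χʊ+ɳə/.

[χʊ̃ɳə]

The vowel /ʊ/ is adjacent to the following nasal /ɳ/, so it acquires [+nasal] and surfaces as [ʊ̃].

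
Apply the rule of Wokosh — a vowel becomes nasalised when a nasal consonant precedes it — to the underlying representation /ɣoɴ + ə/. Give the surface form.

[ɣoɴə̃]

/ə/ sits next to the nasal /ɴ/ and is therefore nasalised to [ə̃].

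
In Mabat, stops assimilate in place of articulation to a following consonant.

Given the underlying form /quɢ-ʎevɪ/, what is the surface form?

[quɟʎevɪ]

/ɢ/ is a voiced uvular stop. The following trigger /ʎ/ is palatal, so /ɢ/ must become palatal as well.
Changing only its place to palatal gives [ɟ] — the voiced palatal stop.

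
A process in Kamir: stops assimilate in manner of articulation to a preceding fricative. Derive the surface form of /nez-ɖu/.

[nezʐu]

The rule targets /ɖ/ (voiced retroflex stop), which sits after the trigger /z/ (fricative).
Changing only its manner to fricative gives [ʐ] — the voiced retroflex fricative.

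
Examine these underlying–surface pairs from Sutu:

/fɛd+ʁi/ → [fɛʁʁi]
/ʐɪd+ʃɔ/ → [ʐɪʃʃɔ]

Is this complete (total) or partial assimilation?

The segment that alternates is /d/, which surfaces as [ʁ] when adjacent to /ʁ/.
The output [ʁ] is identical to the trigger /ʁ/ — every feature (place, manner, voicing) has been copied — so this is total assimilation.
The other form behaves the same way: /d/ → [ʃ] before /ʃ/ — in each case the output is a copy of the following consonant.

total assimilation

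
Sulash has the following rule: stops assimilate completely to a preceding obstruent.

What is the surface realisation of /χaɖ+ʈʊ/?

/ʈ/ is the segment targeted by the rule; it sits immediately after /ɖ/, so it assimilates completely and surfaces as [ɖ].

[χaɖɖʊ]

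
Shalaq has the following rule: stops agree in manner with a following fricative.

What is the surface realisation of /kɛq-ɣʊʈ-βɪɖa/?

[kɛχɣʊʂβɪɖa]

The rule targets /q/ (voiceless uvular stop), which sits before the trigger /ɣ/ (fricative).
The voiceless uvular fricative is [χ], so /q/ → [χ].
At the second juncture, /ʈ/ likewise becomes [ʂ] adjacent to /β/.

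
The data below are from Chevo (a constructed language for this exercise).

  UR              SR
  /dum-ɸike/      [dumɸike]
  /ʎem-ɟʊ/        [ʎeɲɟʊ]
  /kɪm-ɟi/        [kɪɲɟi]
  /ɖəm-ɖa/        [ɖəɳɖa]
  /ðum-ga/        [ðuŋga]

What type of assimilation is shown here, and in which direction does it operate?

Underlying /m/ is realised as [ɲ] next to /ɟ/; /ɟ/ itself does not change.
/m/ is bilabial while /ɟ/ is palatal; the output [ɲ] is palatal, matching the trigger — so the feature that spreads is place.
Manner and voice are unchanged, so the assimilation is partial, not total.
Checking the remaining alternations: /m/ → [ɳ] before /ɖ/ (bilabial → retroflex, matching retroflex); /m/ → [ŋ] before /g/ (bilabial → velar, matching velar) — only place changes, and always toward the following segment.
Nothing changes in [dumɸike]: there the adjacent consonants already agree in place (/m/ and /ɸ/ are both bilabial), so this form is consistent with the same rule.
The trigger is the following segment, so the direction is regressive (anticipatory).

regressive place assimilation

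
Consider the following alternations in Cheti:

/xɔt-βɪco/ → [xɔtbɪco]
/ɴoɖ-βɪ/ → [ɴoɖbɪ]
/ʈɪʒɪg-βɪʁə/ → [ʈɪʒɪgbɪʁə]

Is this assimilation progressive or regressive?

progressive

The segment that alternates is /β/, which surfaces as [b] when adjacent to /t/.
/β/ is a fricative while /t/ is a stop; the output [b] is a stop, matching the trigger — so the feature that spreads is manner.
Checking the remaining alternations: /β/ → [b] after /ɖ/ (fricative → stop, matching a stop); /β/ → [b] after /g/ (fricative → stop, matching a stop) — only manner changes, and always toward the preceding segment.
The trigger is the preceding segment, so the direction is progressive (perseverative).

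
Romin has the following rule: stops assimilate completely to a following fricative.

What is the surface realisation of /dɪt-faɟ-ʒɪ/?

[dɪffaʒʒɪ]

/t/ is the segment targeted by the rule; it sits immediately before /f/, so it assimilates completely and surfaces as [f].
At the second juncture, /ɟ/ likewise becomes [ʒ] adjacent to /ʒ/.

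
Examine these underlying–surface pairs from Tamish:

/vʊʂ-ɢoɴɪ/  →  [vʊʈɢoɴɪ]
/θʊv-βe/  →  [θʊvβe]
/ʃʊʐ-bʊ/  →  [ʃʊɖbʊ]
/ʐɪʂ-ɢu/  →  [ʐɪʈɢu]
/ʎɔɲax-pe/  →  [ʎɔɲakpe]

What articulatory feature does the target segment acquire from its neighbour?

The segment that alternates is /ʂ/, which surfaces as [ʈ] when adjacent to /ɢ/.
The change fricative → stop matches the manner of the following /ɢ/, identifying this as manner assimilation.
The same holds elsewhere in the data: /ʐ/ → [ɖ] before /b/ (fricative → stop, matching a stop); /x/ → [k] before /p/ (fricative → stop, matching a stop) — only manner changes, and always toward the following segment.
Nothing changes in [θʊvβe]: there the adjacent consonants already agree in manner (/v/ and /β/ are both fricatives), so this form is consistent with the same rule.

manner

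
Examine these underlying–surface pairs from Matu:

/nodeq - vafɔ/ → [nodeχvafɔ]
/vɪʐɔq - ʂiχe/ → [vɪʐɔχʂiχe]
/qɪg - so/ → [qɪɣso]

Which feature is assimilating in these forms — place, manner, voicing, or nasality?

manner

Comparing underlying and surface forms, /q/ → [χ] is the alternation; the neighbouring /v/ is constant.
/q/ is a stop while /v/ is a fricative; the output [χ] is a fricative, matching the trigger — so the feature that spreads is manner.
Checking the remaining alternations: /q/ → [χ] before /ʂ/ (stop → fricative, matching a fricative); /g/ → [ɣ] before /s/ (stop → fricative, matching a fricative) — only manner changes, and always toward the following segment.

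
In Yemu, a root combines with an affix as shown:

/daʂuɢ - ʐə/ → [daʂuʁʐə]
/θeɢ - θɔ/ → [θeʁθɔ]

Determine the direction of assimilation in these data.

The segment that alternates is /ɢ/, which surfaces as [ʁ] when adjacent to /ʐ/.
/ɢ/ is a stop while /ʐ/ is a fricative; the output [ʁ] is a fricative, matching the trigger — so the feature that spreads is manner.
The same holds elsewhere in the data: /ɢ/ → [ʁ] before /θ/ (stop → fricative, matching a fricative) — only manner changes, and always toward the following segment.
The trigger is the following segment, so the direction is regressive (anticipatory).

regressive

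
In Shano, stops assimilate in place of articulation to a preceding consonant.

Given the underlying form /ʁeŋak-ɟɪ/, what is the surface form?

The rule targets /ɟ/ (voiced palatal stop), which sits after the trigger /k/ (velar).
The voiced velar stop is [g], so /ɟ/ → [g].

[ʁeŋakgɪ]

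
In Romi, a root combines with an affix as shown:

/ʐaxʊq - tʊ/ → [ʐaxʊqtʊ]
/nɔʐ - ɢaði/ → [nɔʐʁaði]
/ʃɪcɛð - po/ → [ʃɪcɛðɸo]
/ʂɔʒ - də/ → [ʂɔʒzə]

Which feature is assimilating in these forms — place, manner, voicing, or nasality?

manner

Comparing underlying and surface forms, /ɢ/ → [ʁ] is the alternation; the neighbouring /ʐ/ is constant.
/ɢ/ is a stop while /ʐ/ is a fricative; the output [ʁ] is a fricative, matching the trigger — so the feature that spreads is manner.
The same holds elsewhere in the data: /p/ → [ɸ] after /ð/ (stop → fricative, matching a fricative); /d/ → [z] after /ʒ/ (stop → fricative, matching a fricative) — only manner changes, and always toward the preceding segment.
No alternation appears in [ʐaxʊqtʊ]: there the adjacent consonants already agree in manner (/t/ and /q/ are both stops), so this form is consistent with the same rule.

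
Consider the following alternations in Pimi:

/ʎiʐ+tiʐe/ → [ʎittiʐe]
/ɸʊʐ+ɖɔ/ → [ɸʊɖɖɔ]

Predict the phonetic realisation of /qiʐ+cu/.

[qiccu]

The data show regressive total assimilation (/ʐ/ → [t] before /t/; /ʐ/ → [ɖ] before /ɖ/): in every case the target segment becomes identical to its following neighbour, copying more than a single feature.
/ʐ/ is the segment targeted by the rule; it sits immediately before /c/, so it assimilates completely and surfaces as [c].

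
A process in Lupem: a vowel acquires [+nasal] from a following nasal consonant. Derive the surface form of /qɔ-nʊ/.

[qɔ̃nʊ]

/ɔ/ sits next to the nasal /n/ and is therefore nasalised to [ɔ̃].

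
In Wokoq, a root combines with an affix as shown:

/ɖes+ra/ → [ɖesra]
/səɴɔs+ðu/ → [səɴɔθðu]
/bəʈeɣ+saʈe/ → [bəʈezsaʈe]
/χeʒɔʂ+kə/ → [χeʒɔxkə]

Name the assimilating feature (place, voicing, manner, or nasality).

Comparing underlying and surface forms, /s/ → [θ] is the alternation; the neighbouring /ð/ is constant.
/s/ is alveolar while /ð/ is dental; the output [θ] is dental, matching the trigger — so the feature that spreads is place.
The same holds elsewhere in the data: /ɣ/ → [z] before /s/ (velar → alveolar, matching alveolar); /ʂ/ → [x] before /k/ (retroflex → velar, matching velar) — only place changes, and always toward the following segment.
Nothing changes in [ɖesra]: there the adjacent consonants already agree in place (/s/ and /r/ are both alveolar), so this form is consistent with the same rule.

place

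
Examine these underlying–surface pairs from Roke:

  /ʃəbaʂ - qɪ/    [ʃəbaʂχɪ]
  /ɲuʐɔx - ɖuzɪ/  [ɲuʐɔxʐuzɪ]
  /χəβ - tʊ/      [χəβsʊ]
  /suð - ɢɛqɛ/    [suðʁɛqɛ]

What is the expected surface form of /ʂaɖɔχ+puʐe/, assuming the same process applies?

The data show progressive manner assimilation: /q/ → [χ] after /ʂ/; /ɖ/ → [ʐ] after /x/; /t/ → [s] after /β/; /ɢ/ → [ʁ] after /ð/. In each pair only manner changes, matching the preceding consonant, while place and voice stay constant.
The rule targets /p/ (voiceless bilabial stop), which sits after the trigger /χ/ (fricative).
Changing only its manner to fricative gives [ɸ] — the voiceless bilabial fricative.

[ʂaɖɔχɸuʐe]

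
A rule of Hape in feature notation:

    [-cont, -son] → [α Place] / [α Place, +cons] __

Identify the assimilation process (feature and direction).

The shared variable α links the value of the place features (abbreviated [Place]) on the target to the same value on the neighbouring segment, so place is the feature that assimilates.
Since the environment is written before the underscore, the trigger precedes the target; the direction is progressive.

progressive place assimilation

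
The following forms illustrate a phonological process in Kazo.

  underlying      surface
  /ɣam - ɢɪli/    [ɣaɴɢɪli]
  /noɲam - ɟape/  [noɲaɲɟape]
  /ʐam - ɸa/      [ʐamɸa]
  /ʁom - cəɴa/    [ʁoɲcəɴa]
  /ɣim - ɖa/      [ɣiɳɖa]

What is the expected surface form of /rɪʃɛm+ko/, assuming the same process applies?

[rɪʃɛŋko]

The data show regressive place assimilation: /m/ → [ɴ] before /ɢ/; /m/ → [ɲ] before /ɟ/; /m/ → [ɲ] before /c/; /m/ → [ɳ] before /ɖ/. In each pair only place changes, matching the following consonant, while manner and voice stay constant.
No alternation appears in [ʐamɸa]: there the adjacent consonants already agree in place (/m/ and /ɸ/ are both bilabial), so this form is consistent with the same rule.
/m/ is a voiced bilabial nasal. The following trigger /k/ is velar, so /m/ must become velar as well.
The voiced velar nasal is [ŋ], so /m/ → [ŋ].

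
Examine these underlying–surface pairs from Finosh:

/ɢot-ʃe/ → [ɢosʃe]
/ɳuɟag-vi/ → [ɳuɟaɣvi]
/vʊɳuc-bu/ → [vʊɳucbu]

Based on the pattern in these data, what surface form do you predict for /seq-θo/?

[seχθo]

The data show regressive manner assimilation: /t/ → [s] before /ʃ/; /g/ → [ɣ] before /v/. In each pair only manner changes, matching the following consonant, while place and voice stay constant.
Nothing changes in [vʊɳucbu]: there the adjacent consonants already agree in manner (/c/ and /b/ are both stops), so this form is consistent with the same rule.
The rule targets /q/ (voiceless uvular stop), which sits before the trigger /θ/ (fricative).
Changing only its manner to fricative gives [χ] — the voiceless uvular fricative.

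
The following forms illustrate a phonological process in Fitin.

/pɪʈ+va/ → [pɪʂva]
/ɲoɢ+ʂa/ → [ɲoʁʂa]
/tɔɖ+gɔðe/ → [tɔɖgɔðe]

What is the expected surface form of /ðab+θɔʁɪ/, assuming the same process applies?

[ðaβθɔʁɪ]

The data show regressive manner assimilation: /ʈ/ → [ʂ] before /v/; /ɢ/ → [ʁ] before /ʂ/. In each pair only manner changes, matching the following consonant, while place and voice stay constant.
No alternation appears in [tɔɖgɔðe]: there the adjacent consonants already agree in manner (/ɖ/ and /g/ are both stops), so this form is consistent with the same rule.
/b/ is a voiced bilabial stop. The following trigger /θ/ is a fricative, so /b/ must become a fricative as well.
Changing only its manner to fricative gives [β] — the voiced bilabial fricative.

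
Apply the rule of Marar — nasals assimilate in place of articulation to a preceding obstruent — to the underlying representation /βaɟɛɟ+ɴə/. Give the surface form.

[βaɟɛɟɲə]

/ɴ/ is a voiced uvular nasal. The preceding trigger /ɟ/ is palatal, so /ɴ/ must become palatal as well.
A voiced palatal nasal is [ɲ], so the surface segment is [ɲ].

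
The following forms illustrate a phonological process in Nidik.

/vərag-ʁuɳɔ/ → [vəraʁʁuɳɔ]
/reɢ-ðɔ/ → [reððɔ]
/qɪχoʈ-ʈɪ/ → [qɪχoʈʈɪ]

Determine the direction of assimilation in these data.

The segment that alternates is /g/, which surfaces as [ʁ] when adjacent to /ʁ/.
The output [ʁ] is identical to the trigger /ʁ/ — every feature (place, manner, voicing) has been copied — so this is total assimilation.
The remaining alternation confirms this: /ɢ/ → [ð] before /ð/ — in each case the output is a copy of the following consonant.
In [qɪχoʈʈɪ] the two consonants at the boundary are already identical (/ʈ/ + /ʈ/), so the rule applies vacuously and nothing changes.
The trigger is the following segment, so the direction is regressive (anticipatory).

regressive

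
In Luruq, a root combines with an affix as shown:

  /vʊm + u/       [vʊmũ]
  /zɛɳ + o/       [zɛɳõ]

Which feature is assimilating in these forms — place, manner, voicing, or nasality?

The vowel /u/ surfaces as nasalised [ũ] next to the preceding nasal /m/ — it has acquired the [+nasal] feature of its neighbour.
Likewise in the remaining data: /o/ → [õ] after /ɳ/ — each time a vowel is nasalised next to a preceding nasal.

nasality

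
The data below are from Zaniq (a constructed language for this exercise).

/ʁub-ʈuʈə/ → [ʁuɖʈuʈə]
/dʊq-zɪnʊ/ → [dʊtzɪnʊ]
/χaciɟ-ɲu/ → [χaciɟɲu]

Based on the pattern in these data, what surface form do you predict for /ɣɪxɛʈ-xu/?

The data show regressive place assimilation: /b/ → [ɖ] before /ʈ/; /q/ → [t] before /z/. In each pair only place changes, matching the following consonant, while manner and voice stay constant.
Nothing changes in [χaciɟɲu]: there the adjacent consonants already agree in place (/ɟ/ and /ɲ/ are both palatal), so this form is consistent with the same rule.
/ʈ/ is a voiceless retroflex stop. The following trigger /x/ is velar, so /ʈ/ must become velar as well.
The voiceless velar stop is [k], so /ʈ/ → [k].

[ɣɪxɛkxu]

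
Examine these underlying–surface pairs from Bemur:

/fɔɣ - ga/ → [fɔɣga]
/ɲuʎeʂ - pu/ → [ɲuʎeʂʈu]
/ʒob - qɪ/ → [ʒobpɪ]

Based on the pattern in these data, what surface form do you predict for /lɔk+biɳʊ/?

The data show progressive place assimilation: /p/ → [ʈ] after /ʂ/; /q/ → [p] after /b/. In each pair only place changes, matching the preceding consonant, while manner and voice stay constant.
No alternation appears in [fɔɣga]: there the adjacent consonants already agree in place (/g/ and /ɣ/ are both velar), so this form is consistent with the same rule.
The rule targets /b/ (voiced bilabial stop), which sits after the trigger /k/ (velar).
A voiced velar stop is [g], so the surface segment is [g].

[lɔkgiɳʊ]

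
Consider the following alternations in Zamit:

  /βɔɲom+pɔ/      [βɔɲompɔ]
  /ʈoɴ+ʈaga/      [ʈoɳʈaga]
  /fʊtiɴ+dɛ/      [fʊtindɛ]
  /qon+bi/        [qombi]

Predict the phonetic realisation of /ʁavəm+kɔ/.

The data show regressive place assimilation: /ɴ/ → [ɳ] before /ʈ/; /ɴ/ → [n] before /d/; /n/ → [m] before /b/. In each pair only place changes, matching the following consonant, while manner and voice stay constant.
No alternation appears in [βɔɲompɔ]: there the adjacent consonants already agree in place (/m/ and /p/ are both bilabial), so this form is consistent with the same rule.
The rule targets /m/ (voiced bilabial nasal), which sits before the trigger /k/ (velar).
The voiced velar nasal is [ŋ], so /m/ → [ŋ].

[ʁavəŋkɔ]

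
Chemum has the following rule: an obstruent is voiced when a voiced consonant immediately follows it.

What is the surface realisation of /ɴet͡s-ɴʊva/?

[ɴed͡zɴʊva]

The rule targets /t͡s/ (voiceless alveolar affricate), which sits before the trigger /ɴ/ (voiced).
Changing only its voicing to voiced gives [d͡z] — the voiced alveolar affricate.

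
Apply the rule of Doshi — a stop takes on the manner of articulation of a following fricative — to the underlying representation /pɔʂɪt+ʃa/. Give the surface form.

/t/ is a voiceless alveolar stop. The following trigger /ʃ/ is a fricative, so /t/ must become a fricative as well.
A voiceless alveolar fricative is [s], so the surface segment is [s].

[pɔʂɪsʃa]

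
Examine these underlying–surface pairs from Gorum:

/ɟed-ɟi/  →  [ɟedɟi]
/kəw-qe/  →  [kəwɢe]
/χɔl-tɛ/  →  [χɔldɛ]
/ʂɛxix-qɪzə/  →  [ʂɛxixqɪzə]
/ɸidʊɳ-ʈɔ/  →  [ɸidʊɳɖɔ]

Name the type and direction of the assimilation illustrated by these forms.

Comparing underlying and surface forms, /q/ → [ɢ] is the alternation; the neighbouring /w/ is constant.
The change voiceless → voiced matches the voicing of the preceding /w/, identifying this as voicing assimilation.
Place and manner are unchanged, so the assimilation is partial, not total.
Checking the remaining alternations: /t/ → [d] after /l/ (voiceless → voiced, matching voiced); /ʈ/ → [ɖ] after /ɳ/ (voiceless → voiced, matching voiced) — only voicing changes, and always toward the preceding segment.
Nothing changes in [ɟedɟi], [ʂɛxixqɪzə]: there the adjacent consonants already agree in voicing (/ɟ/ and /d/ are both voiced; /q/ and /x/ are both voiceless), so these forms are consistent with the same rule.
Since the segment that changes follows the conditioning segment, the assimilation is progressive.

progressive voicing assimilation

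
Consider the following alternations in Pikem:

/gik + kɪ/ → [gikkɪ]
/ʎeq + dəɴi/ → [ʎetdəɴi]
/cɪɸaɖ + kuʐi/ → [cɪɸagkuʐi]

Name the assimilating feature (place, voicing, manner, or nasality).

place

Underlying /q/ is realised as [t] next to /d/; /d/ itself does not change.
The change uvular → alveolar matches the place of the following /d/, identifying this as place assimilation.
The same holds elsewhere in the data: /ɖ/ → [g] before /k/ (retroflex → velar, matching velar) — only place changes, and always toward the following segment.
No alternation appears in [gikkɪ]: there the adjacent consonants already agree in place (/k/ and /k/ are both velar), so this form is consistent with the same rule.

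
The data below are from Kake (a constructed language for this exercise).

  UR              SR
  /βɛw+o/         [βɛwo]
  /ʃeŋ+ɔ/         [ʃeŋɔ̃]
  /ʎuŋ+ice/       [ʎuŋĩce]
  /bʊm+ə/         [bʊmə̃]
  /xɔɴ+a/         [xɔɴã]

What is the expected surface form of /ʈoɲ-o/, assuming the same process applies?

The data show progressive nasality assimilation (vowel nasalisation): /ɔ/ → [ɔ̃] after /ŋ/; /i/ → [ĩ] after /ŋ/; /ə/ → [ə̃] after /m/; /a/ → [ã] after /ɴ/ — a vowel is nasalised by an immediately preceding nasal consonant.
No change occurs in [βɛwo] because the vowel at the boundary is adjacent to an oral consonant, not a nasal (/o/ next to /w/).
The vowel /o/ is adjacent to the preceding nasal /ɲ/, so it acquires [+nasal] and surfaces as [õ].

[ʈoɲõ]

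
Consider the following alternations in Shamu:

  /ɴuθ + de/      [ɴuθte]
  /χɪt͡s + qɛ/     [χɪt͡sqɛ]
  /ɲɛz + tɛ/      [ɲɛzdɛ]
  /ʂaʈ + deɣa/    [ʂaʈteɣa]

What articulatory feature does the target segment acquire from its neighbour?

Comparing underlying and surface forms, /d/ → [t] is the alternation; the neighbouring /θ/ is constant.
The change voiced → voiceless matches the voicing of the preceding /θ/, identifying this as voicing assimilation.
Checking the remaining alternations: /t/ → [d] after /z/ (voiceless → voiced, matching voiced); /d/ → [t] after /ʈ/ (voiced → voiceless, matching voiceless) — only voicing changes, and always toward the preceding segment.
Nothing changes in [χɪt͡sqɛ]: there the adjacent consonants already agree in voicing (/q/ and /t͡s/ are both voiceless), so this form is consistent with the same rule.

voicing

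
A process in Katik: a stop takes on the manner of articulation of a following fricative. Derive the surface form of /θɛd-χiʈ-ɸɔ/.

/d/ is a voiced alveolar stop. The following trigger /χ/ is a fricative, so /d/ must become a fricative as well.
Changing only its manner to fricative gives [z] — the voiced alveolar fricative.
The same rule applies at the second boundary: /ʈ/ → [ʂ] next to /ɸ/.

[θɛzχiʂɸɔ]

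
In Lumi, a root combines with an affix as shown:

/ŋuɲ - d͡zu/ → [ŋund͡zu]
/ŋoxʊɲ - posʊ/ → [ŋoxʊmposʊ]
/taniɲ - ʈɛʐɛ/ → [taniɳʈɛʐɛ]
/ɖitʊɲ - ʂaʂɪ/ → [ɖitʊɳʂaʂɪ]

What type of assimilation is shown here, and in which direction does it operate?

regressive place assimilation

Comparing underlying and surface forms, /ɲ/ → [n] is the alternation; the neighbouring /d͡z/ is constant.
/ɲ/ is palatal while /d͡z/ is alveolar; the output [n] is alveolar, matching the trigger — so the feature that spreads is place.
Manner and voice are unchanged, so the assimilation is partial, not total.
The same holds elsewhere in the data: /ɲ/ → [m] before /p/ (palatal → bilabial, matching bilabial); /ɲ/ → [ɳ] before /ʈ/ (palatal → retroflex, matching retroflex); /ɲ/ → [ɳ] before /ʂ/ (palatal → retroflex, matching retroflex) — only place changes, and always toward the following segment.
Since the segment that changes precedes the conditioning segment, the assimilation is regressive.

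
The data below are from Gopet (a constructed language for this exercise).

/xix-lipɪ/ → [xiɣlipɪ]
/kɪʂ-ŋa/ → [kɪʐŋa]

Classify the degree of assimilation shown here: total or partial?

Underlying /x/ is realised as [ɣ] next to /l/; /l/ itself does not change.
The change voiceless → voiced matches the voicing of the following /l/, identifying this as voicing assimilation.
Place and manner are unchanged, so the assimilation is partial, not total.
The same holds elsewhere in the data: /ʂ/ → [ʐ] before /ŋ/ (voiceless → voiced, matching voiced) — only voicing changes, and always toward the following segment.

partial assimilation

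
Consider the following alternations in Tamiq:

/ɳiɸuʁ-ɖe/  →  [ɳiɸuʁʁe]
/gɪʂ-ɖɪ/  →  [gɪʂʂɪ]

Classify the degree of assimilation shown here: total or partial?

The segment that alternates is /ɖ/, which surfaces as [ʁ] when adjacent to /ʁ/.
The output [ʁ] is identical to the trigger /ʁ/ — every feature (place, manner, voicing) has been copied — so this is total assimilation.
The other form behaves the same way: /ɖ/ → [ʂ] after /ʂ/ — in each case the output is a copy of the preceding consonant.

total assimilation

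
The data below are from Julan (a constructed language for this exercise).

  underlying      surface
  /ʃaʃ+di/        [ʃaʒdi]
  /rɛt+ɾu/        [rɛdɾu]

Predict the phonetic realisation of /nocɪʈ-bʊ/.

[nocɪɖbʊ]

The data show regressive voicing assimilation: /ʃ/ → [ʒ] before /d/; /t/ → [d] before /ɾ/. In each pair only voicing changes, matching the following consonant, while place and manner stay constant.
The rule targets /ʈ/ (voiceless retroflex stop), which sits before the trigger /b/ (voiced).
A voiced retroflex stop is [ɖ], so the surface segment is [ɖ].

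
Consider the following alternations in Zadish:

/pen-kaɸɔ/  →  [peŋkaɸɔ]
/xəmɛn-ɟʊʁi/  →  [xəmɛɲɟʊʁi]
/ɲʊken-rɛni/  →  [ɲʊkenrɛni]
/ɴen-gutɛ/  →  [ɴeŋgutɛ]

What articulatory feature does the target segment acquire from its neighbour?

place

Comparing underlying and surface forms, /n/ → [ŋ] is the alternation; the neighbouring /k/ is constant.
/n/ is alveolar while /k/ is velar; the output [ŋ] is velar, matching the trigger — so the feature that spreads is place.
Checking the remaining alternations: /n/ → [ɲ] before /ɟ/ (alveolar → palatal, matching palatal); /n/ → [ŋ] before /g/ (alveolar → velar, matching velar) — only place changes, and always toward the following segment.
Nothing changes in [ɲʊkenrɛni]: there the adjacent consonants already agree in place (/n/ and /r/ are both alveolar), so this form is consistent with the same rule.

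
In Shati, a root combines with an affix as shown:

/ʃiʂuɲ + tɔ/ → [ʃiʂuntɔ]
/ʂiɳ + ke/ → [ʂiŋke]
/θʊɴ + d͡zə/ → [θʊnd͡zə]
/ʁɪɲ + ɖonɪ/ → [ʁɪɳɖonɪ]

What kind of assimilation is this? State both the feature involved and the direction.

Underlying /ɲ/ is realised as [n] next to /t/; /t/ itself does not change.
/ɲ/ is palatal while /t/ is alveolar; the output [n] is alveolar, matching the trigger — so the feature that spreads is place.
Manner and voice are unchanged, so the assimilation is partial, not total.
Checking the remaining alternations: /ɳ/ → [ŋ] before /k/ (retroflex → velar, matching velar); /ɴ/ → [n] before /d͡z/ (uvular → alveolar, matching alveolar); /ɲ/ → [ɳ] before /ɖ/ (palatal → retroflex, matching retroflex) — only place changes, and always toward the following segment.
The trigger is the following segment, so the direction is regressive (anticipatory).

regressive place assimilation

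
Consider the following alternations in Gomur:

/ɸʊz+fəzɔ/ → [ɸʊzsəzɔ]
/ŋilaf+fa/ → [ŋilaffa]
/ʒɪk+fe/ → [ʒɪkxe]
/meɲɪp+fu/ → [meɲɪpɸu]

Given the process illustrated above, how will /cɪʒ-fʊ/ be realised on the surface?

The data show progressive place assimilation: /f/ → [s] after /z/; /f/ → [x] after /k/; /f/ → [ɸ] after /p/. In each pair only place changes, matching the preceding consonant, while manner and voice stay constant.
No alternation appears in [ŋilaffa]: there the adjacent consonants already agree in place (/f/ and /f/ are both labiodental), so this form is consistent with the same rule.
The rule targets /f/ (voiceless labiodental fricative), which sits after the trigger /ʒ/ (postalveolar).
Changing only its place to postalveolar gives [ʃ] — the voiceless postalveolar fricative.

[cɪʒʃʊ]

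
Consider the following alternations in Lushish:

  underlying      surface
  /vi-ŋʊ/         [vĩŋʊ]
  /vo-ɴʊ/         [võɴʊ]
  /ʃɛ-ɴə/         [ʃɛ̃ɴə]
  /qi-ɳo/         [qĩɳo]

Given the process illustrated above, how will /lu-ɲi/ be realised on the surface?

[lũɲi]

The data show regressive nasality assimilation (vowel nasalisation): /i/ → [ĩ] before /ŋ/; /o/ → [õ] before /ɴ/; /ɛ/ → [ɛ̃] before /ɴ/; /i/ → [ĩ] before /ɳ/ — a vowel is nasalised by an immediately following nasal consonant.
/u/ sits next to the nasal /ɲ/ and is therefore nasalised to [ũ].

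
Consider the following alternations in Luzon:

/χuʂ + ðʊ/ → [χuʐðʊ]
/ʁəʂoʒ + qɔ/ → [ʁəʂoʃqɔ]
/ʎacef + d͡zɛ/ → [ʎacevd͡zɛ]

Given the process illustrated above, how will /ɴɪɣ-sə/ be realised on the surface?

The data show regressive voicing assimilation: /ʂ/ → [ʐ] before /ð/; /ʒ/ → [ʃ] before /q/; /f/ → [v] before /d͡z/. In each pair only voicing changes, matching the following consonant, while place and manner stay constant.
The rule targets /ɣ/ (voiced velar fricative), which sits before the trigger /s/ (voiceless).
A voiceless velar fricative is [x], so the surface segment is [x].

[ɴɪxsə]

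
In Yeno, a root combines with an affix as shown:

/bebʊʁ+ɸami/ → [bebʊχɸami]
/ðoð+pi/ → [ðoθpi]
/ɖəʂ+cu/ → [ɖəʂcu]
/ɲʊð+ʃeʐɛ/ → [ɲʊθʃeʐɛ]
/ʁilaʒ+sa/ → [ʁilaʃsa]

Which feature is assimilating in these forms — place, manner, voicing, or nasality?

The segment that alternates is /ʁ/, which surfaces as [χ] when adjacent to /ɸ/.
The change voiced → voiceless matches the voicing of the following /ɸ/, identifying this as voicing assimilation.
The other alternating forms pattern the same way: /ð/ → [θ] before /p/ (voiced → voiceless, matching voiceless); /ð/ → [θ] before /ʃ/ (voiced → voiceless, matching voiceless); /ʒ/ → [ʃ] before /s/ (voiced → voiceless, matching voiceless) — only voicing changes, and always toward the following segment.
Nothing changes in [ɖəʂcu]: there the adjacent consonants already agree in voicing (/ʂ/ and /c/ are both voiceless), so this form is consistent with the same rule.

voicing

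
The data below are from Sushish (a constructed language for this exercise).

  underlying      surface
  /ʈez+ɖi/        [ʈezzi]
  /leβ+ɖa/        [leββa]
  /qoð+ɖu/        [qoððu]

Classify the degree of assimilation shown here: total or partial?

Underlying /ɖ/ is realised as [z] next to /z/; /z/ itself does not change.
The output [z] is identical to the trigger /z/ — every feature (place, manner, voicing) has been copied — so this is total assimilation.
The remaining alternations confirm this: /ɖ/ → [β] after /β/; /ɖ/ → [ð] after /ð/ — in each case the output is a copy of the preceding consonant.

total assimilation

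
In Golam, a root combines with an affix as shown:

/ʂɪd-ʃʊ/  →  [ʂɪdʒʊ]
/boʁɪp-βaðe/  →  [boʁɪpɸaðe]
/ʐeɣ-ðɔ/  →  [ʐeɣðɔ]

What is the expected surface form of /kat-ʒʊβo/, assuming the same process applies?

[katʃʊβo]

The data show progressive voicing assimilation: /ʃ/ → [ʒ] after /d/; /β/ → [ɸ] after /p/. In each pair only voicing changes, matching the preceding consonant, while place and manner stay constant.
Nothing changes in [ʐeɣðɔ]: there the adjacent consonants already agree in voicing (/ð/ and /ɣ/ are both voiced), so this form is consistent with the same rule.
/ʒ/ is a voiced postalveolar fricative. The preceding trigger /t/ is voiceless, so /ʒ/ must become voiceless as well.
The voiceless postalveolar fricative is [ʃ], so /ʒ/ → [ʃ].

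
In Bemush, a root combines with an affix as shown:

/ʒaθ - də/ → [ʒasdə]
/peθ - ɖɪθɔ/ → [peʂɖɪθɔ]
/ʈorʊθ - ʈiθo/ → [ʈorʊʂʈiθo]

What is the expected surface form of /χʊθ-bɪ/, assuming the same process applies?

[χʊɸbɪ]

The data show regressive place assimilation: /θ/ → [s] before /d/; /θ/ → [ʂ] before /ɖ/; /θ/ → [ʂ] before /ʈ/. In each pair only place changes, matching the following consonant, while manner and voice stay constant.
/θ/ is a voiceless dental fricative. The following trigger /b/ is bilabial, so /θ/ must become bilabial as well.
Changing only its place to bilabial gives [ɸ] — the voiceless bilabial fricative.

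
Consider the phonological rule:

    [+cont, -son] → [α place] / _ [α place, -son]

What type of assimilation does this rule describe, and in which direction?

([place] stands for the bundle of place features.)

The rule copies the place features (abbreviated [place]) from the environment onto the target, so the assimilating feature is place.
Since the environment is written after the underscore, the trigger follows the target; the direction is regressive.

regressive place assimilation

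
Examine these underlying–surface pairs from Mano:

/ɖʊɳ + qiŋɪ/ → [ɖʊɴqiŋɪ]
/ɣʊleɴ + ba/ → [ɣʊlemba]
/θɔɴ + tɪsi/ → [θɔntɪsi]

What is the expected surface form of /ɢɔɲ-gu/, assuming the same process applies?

The data show regressive place assimilation: /ɳ/ → [ɴ] before /q/; /ɴ/ → [m] before /b/; /ɴ/ → [n] before /t/. In each pair only place changes, matching the following consonant, while manner and voice stay constant.
/ɲ/ is a voiced palatal nasal. The following trigger /g/ is velar, so /ɲ/ must become velar as well.
A voiced velar nasal is [ŋ], so the surface segment is [ŋ].

[ɢɔŋgu]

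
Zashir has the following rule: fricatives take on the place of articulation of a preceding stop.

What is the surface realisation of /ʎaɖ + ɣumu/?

The rule targets /ɣ/ (voiced velar fricative), which sits after the trigger /ɖ/ (retroflex).
Changing only its place to retroflex gives [ʐ] — the voiced retroflex fricative.

[ʎaɖʐumu]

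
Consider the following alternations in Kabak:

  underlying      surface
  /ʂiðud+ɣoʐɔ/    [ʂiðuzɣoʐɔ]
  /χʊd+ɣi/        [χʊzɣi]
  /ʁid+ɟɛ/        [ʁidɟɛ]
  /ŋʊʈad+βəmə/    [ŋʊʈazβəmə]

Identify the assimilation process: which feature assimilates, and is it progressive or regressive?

regressive manner assimilation

Comparing underlying and surface forms, /d/ → [z] is the alternation; the neighbouring /ɣ/ is constant.
The change stop → fricative matches the manner of the following /ɣ/, identifying this as manner assimilation.
Place and voice are unchanged, so the assimilation is partial, not total.
Checking the remaining alternation: /d/ → [z] before /β/ (stop → fricative, matching a fricative) — only manner changes, and always toward the following segment.
No alternation appears in [ʁidɟɛ]: there the adjacent consonants already agree in manner (/d/ and /ɟ/ are both stops), so this form is consistent with the same rule.
Since the segment that changes precedes the conditioning segment, the assimilation is regressive.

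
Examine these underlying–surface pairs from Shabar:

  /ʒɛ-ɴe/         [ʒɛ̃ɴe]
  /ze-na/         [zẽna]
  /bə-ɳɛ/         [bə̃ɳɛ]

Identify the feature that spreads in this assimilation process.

The vowel /ɛ/ surfaces as nasalised [ɛ̃] next to the following nasal /ɴ/ — it has acquired the [+nasal] feature of its neighbour.
The other forms show the same pattern: /e/ → [ẽ] before /n/; /ə/ → [ə̃] before /ɳ/ — each time a vowel is nasalised next to a following nasal.

nasality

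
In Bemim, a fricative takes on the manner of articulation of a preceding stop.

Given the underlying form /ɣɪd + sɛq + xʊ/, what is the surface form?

[ɣɪdtɛqkʊ]

/s/ is a voiceless alveolar fricative. The preceding trigger /d/ is a stop, so /s/ must become a stop as well.
A voiceless alveolar stop is [t], so the surface segment is [t].
The same rule applies at the second boundary: /x/ → [k] next to /q/.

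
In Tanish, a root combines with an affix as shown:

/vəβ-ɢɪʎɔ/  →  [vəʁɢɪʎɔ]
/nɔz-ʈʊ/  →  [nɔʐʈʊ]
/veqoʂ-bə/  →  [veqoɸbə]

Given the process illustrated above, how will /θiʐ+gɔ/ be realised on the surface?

[θiɣgɔ]

The data show regressive place assimilation: /β/ → [ʁ] before /ɢ/; /z/ → [ʐ] before /ʈ/; /ʂ/ → [ɸ] before /b/. In each pair only place changes, matching the following consonant, while manner and voice stay constant.
The rule targets /ʐ/ (voiced retroflex fricative), which sits before the trigger /g/ (velar).
Changing only its place to velar gives [ɣ] — the voiced velar fricative.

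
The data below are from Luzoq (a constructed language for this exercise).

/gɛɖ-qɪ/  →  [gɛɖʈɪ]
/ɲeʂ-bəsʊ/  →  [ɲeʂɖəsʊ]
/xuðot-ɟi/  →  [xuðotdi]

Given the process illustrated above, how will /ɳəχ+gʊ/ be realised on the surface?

The data show progressive place assimilation: /q/ → [ʈ] after /ɖ/; /b/ → [ɖ] after /ʂ/; /ɟ/ → [d] after /t/. In each pair only place changes, matching the preceding consonant, while manner and voice stay constant.
/g/ is a voiced velar stop. The preceding trigger /χ/ is uvular, so /g/ must become uvular as well.
A voiced uvular stop is [ɢ], so the surface segment is [ɢ].

[ɳəχɢʊ]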